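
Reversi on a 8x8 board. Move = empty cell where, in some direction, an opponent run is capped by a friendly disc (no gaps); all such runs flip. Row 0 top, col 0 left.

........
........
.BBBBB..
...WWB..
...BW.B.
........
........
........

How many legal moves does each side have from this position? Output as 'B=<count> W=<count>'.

Answer: B=6 W=11

Derivation:
-- B to move --
(3,2): flips 2 -> legal
(4,2): flips 1 -> legal
(4,5): flips 2 -> legal
(5,3): flips 1 -> legal
(5,4): flips 2 -> legal
(5,5): flips 2 -> legal
B mobility = 6
-- W to move --
(1,0): no bracket -> illegal
(1,1): flips 1 -> legal
(1,2): flips 1 -> legal
(1,3): flips 1 -> legal
(1,4): flips 1 -> legal
(1,5): flips 1 -> legal
(1,6): flips 1 -> legal
(2,0): no bracket -> illegal
(2,6): flips 1 -> legal
(3,0): no bracket -> illegal
(3,1): no bracket -> illegal
(3,2): no bracket -> illegal
(3,6): flips 1 -> legal
(3,7): no bracket -> illegal
(4,2): flips 1 -> legal
(4,5): no bracket -> illegal
(4,7): no bracket -> illegal
(5,2): flips 1 -> legal
(5,3): flips 1 -> legal
(5,4): no bracket -> illegal
(5,5): no bracket -> illegal
(5,6): no bracket -> illegal
(5,7): no bracket -> illegal
W mobility = 11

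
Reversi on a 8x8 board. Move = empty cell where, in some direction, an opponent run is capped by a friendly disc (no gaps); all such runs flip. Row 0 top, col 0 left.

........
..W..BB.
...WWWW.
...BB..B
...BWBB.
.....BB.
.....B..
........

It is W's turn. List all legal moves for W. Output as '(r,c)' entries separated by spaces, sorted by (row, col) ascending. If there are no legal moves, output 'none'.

Answer: (0,4) (0,5) (0,6) (0,7) (2,2) (4,2) (4,7) (5,2) (5,3) (6,6) (6,7)

Derivation:
(0,4): flips 1 -> legal
(0,5): flips 1 -> legal
(0,6): flips 2 -> legal
(0,7): flips 1 -> legal
(1,4): no bracket -> illegal
(1,7): no bracket -> illegal
(2,2): flips 1 -> legal
(2,7): no bracket -> illegal
(3,2): no bracket -> illegal
(3,5): no bracket -> illegal
(3,6): no bracket -> illegal
(4,2): flips 2 -> legal
(4,7): flips 2 -> legal
(5,2): flips 2 -> legal
(5,3): flips 2 -> legal
(5,4): no bracket -> illegal
(5,7): no bracket -> illegal
(6,4): no bracket -> illegal
(6,6): flips 1 -> legal
(6,7): flips 3 -> legal
(7,4): no bracket -> illegal
(7,5): no bracket -> illegal
(7,6): no bracket -> illegal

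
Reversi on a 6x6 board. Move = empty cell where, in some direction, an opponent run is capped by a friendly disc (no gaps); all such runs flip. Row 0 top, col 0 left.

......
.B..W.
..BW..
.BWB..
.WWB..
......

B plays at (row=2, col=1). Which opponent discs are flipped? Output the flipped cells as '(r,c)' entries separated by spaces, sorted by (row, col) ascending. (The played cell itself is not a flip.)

Answer: (3,2)

Derivation:
Dir NW: first cell '.' (not opp) -> no flip
Dir N: first cell 'B' (not opp) -> no flip
Dir NE: first cell '.' (not opp) -> no flip
Dir W: first cell '.' (not opp) -> no flip
Dir E: first cell 'B' (not opp) -> no flip
Dir SW: first cell '.' (not opp) -> no flip
Dir S: first cell 'B' (not opp) -> no flip
Dir SE: opp run (3,2) capped by B -> flip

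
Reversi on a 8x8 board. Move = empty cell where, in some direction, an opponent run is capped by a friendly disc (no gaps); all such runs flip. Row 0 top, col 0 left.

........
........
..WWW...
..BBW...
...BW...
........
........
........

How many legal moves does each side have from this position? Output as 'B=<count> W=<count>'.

-- B to move --
(1,1): flips 1 -> legal
(1,2): flips 1 -> legal
(1,3): flips 1 -> legal
(1,4): flips 1 -> legal
(1,5): flips 1 -> legal
(2,1): no bracket -> illegal
(2,5): flips 1 -> legal
(3,1): no bracket -> illegal
(3,5): flips 1 -> legal
(4,5): flips 1 -> legal
(5,3): no bracket -> illegal
(5,4): no bracket -> illegal
(5,5): flips 1 -> legal
B mobility = 9
-- W to move --
(2,1): no bracket -> illegal
(3,1): flips 2 -> legal
(4,1): flips 1 -> legal
(4,2): flips 3 -> legal
(5,2): flips 1 -> legal
(5,3): flips 2 -> legal
(5,4): no bracket -> illegal
W mobility = 5

Answer: B=9 W=5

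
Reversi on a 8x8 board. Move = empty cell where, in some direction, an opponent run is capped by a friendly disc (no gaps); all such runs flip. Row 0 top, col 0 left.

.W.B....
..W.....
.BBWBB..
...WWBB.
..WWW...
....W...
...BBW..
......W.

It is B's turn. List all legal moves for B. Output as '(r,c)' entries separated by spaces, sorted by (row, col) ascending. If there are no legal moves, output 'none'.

(0,0): no bracket -> illegal
(0,2): flips 1 -> legal
(1,0): no bracket -> illegal
(1,1): no bracket -> illegal
(1,3): no bracket -> illegal
(1,4): no bracket -> illegal
(3,1): no bracket -> illegal
(3,2): flips 2 -> legal
(4,1): no bracket -> illegal
(4,5): flips 1 -> legal
(5,1): flips 2 -> legal
(5,2): flips 2 -> legal
(5,3): flips 1 -> legal
(5,5): flips 2 -> legal
(5,6): no bracket -> illegal
(6,6): flips 1 -> legal
(6,7): no bracket -> illegal
(7,4): no bracket -> illegal
(7,5): no bracket -> illegal
(7,7): no bracket -> illegal

Answer: (0,2) (3,2) (4,5) (5,1) (5,2) (5,3) (5,5) (6,6)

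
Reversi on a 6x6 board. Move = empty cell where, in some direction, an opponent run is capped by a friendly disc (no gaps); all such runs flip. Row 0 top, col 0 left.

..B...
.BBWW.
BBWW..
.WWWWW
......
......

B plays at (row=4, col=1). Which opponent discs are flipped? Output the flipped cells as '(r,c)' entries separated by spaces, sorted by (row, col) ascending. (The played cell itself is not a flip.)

Answer: (3,1)

Derivation:
Dir NW: first cell '.' (not opp) -> no flip
Dir N: opp run (3,1) capped by B -> flip
Dir NE: opp run (3,2) (2,3) (1,4), next='.' -> no flip
Dir W: first cell '.' (not opp) -> no flip
Dir E: first cell '.' (not opp) -> no flip
Dir SW: first cell '.' (not opp) -> no flip
Dir S: first cell '.' (not opp) -> no flip
Dir SE: first cell '.' (not opp) -> no flip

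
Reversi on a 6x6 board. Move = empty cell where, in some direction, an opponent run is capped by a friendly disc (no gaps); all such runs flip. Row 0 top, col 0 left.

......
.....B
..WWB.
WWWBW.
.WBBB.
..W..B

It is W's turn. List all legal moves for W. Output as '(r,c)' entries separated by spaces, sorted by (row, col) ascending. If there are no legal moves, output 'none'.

(0,4): no bracket -> illegal
(0,5): no bracket -> illegal
(1,3): no bracket -> illegal
(1,4): flips 1 -> legal
(2,5): flips 1 -> legal
(3,5): no bracket -> illegal
(4,5): flips 3 -> legal
(5,1): no bracket -> illegal
(5,3): flips 3 -> legal
(5,4): flips 2 -> legal

Answer: (1,4) (2,5) (4,5) (5,3) (5,4)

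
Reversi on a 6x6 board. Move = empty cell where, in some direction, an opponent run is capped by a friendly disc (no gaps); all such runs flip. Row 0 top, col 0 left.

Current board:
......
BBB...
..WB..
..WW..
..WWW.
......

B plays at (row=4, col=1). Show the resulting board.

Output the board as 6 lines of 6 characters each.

Place B at (4,1); scan 8 dirs for brackets.
Dir NW: first cell '.' (not opp) -> no flip
Dir N: first cell '.' (not opp) -> no flip
Dir NE: opp run (3,2) capped by B -> flip
Dir W: first cell '.' (not opp) -> no flip
Dir E: opp run (4,2) (4,3) (4,4), next='.' -> no flip
Dir SW: first cell '.' (not opp) -> no flip
Dir S: first cell '.' (not opp) -> no flip
Dir SE: first cell '.' (not opp) -> no flip
All flips: (3,2)

Answer: ......
BBB...
..WB..
..BW..
.BWWW.
......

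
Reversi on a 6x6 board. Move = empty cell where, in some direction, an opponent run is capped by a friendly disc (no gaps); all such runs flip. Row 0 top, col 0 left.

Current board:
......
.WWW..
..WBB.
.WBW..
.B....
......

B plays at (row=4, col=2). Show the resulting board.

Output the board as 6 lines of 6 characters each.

Place B at (4,2); scan 8 dirs for brackets.
Dir NW: opp run (3,1), next='.' -> no flip
Dir N: first cell 'B' (not opp) -> no flip
Dir NE: opp run (3,3) capped by B -> flip
Dir W: first cell 'B' (not opp) -> no flip
Dir E: first cell '.' (not opp) -> no flip
Dir SW: first cell '.' (not opp) -> no flip
Dir S: first cell '.' (not opp) -> no flip
Dir SE: first cell '.' (not opp) -> no flip
All flips: (3,3)

Answer: ......
.WWW..
..WBB.
.WBB..
.BB...
......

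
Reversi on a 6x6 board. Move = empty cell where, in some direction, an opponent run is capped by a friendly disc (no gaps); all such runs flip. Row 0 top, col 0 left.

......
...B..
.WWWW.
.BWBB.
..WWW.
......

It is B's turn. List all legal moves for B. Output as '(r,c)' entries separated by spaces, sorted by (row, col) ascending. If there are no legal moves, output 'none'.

(1,0): no bracket -> illegal
(1,1): flips 2 -> legal
(1,2): flips 1 -> legal
(1,4): flips 1 -> legal
(1,5): flips 1 -> legal
(2,0): no bracket -> illegal
(2,5): no bracket -> illegal
(3,0): no bracket -> illegal
(3,5): flips 1 -> legal
(4,1): no bracket -> illegal
(4,5): no bracket -> illegal
(5,1): flips 1 -> legal
(5,2): flips 1 -> legal
(5,3): flips 2 -> legal
(5,4): flips 1 -> legal
(5,5): flips 1 -> legal

Answer: (1,1) (1,2) (1,4) (1,5) (3,5) (5,1) (5,2) (5,3) (5,4) (5,5)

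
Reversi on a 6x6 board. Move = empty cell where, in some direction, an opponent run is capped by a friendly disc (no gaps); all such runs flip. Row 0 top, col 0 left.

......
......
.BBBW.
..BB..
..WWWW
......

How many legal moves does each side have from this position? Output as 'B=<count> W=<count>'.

Answer: B=7 W=5

Derivation:
-- B to move --
(1,3): no bracket -> illegal
(1,4): no bracket -> illegal
(1,5): flips 1 -> legal
(2,5): flips 1 -> legal
(3,1): no bracket -> illegal
(3,4): no bracket -> illegal
(3,5): no bracket -> illegal
(4,1): no bracket -> illegal
(5,1): flips 1 -> legal
(5,2): flips 1 -> legal
(5,3): flips 1 -> legal
(5,4): flips 1 -> legal
(5,5): flips 1 -> legal
B mobility = 7
-- W to move --
(1,0): flips 2 -> legal
(1,1): flips 2 -> legal
(1,2): flips 2 -> legal
(1,3): flips 2 -> legal
(1,4): no bracket -> illegal
(2,0): flips 3 -> legal
(3,0): no bracket -> illegal
(3,1): no bracket -> illegal
(3,4): no bracket -> illegal
(4,1): no bracket -> illegal
W mobility = 5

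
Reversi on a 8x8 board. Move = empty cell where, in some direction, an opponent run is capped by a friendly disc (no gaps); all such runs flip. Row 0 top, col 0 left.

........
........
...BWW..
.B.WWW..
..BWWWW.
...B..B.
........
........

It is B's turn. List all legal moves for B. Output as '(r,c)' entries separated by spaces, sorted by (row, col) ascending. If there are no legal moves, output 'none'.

Answer: (1,5) (2,6) (3,6) (4,7)

Derivation:
(1,3): no bracket -> illegal
(1,4): no bracket -> illegal
(1,5): flips 2 -> legal
(1,6): no bracket -> illegal
(2,2): no bracket -> illegal
(2,6): flips 4 -> legal
(3,2): no bracket -> illegal
(3,6): flips 1 -> legal
(3,7): no bracket -> illegal
(4,7): flips 4 -> legal
(5,2): no bracket -> illegal
(5,4): no bracket -> illegal
(5,5): no bracket -> illegal
(5,7): no bracket -> illegal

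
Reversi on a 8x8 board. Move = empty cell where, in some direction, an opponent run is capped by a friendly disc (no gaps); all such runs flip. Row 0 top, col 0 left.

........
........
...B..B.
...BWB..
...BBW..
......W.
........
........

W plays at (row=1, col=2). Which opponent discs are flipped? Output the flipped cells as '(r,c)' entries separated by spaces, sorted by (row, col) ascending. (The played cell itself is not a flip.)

Dir NW: first cell '.' (not opp) -> no flip
Dir N: first cell '.' (not opp) -> no flip
Dir NE: first cell '.' (not opp) -> no flip
Dir W: first cell '.' (not opp) -> no flip
Dir E: first cell '.' (not opp) -> no flip
Dir SW: first cell '.' (not opp) -> no flip
Dir S: first cell '.' (not opp) -> no flip
Dir SE: opp run (2,3) capped by W -> flip

Answer: (2,3)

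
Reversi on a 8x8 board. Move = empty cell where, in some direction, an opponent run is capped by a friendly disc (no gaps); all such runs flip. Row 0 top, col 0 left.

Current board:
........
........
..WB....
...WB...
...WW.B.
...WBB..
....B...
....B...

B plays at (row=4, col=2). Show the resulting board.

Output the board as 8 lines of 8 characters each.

Answer: ........
........
..WB....
...WB...
..BWW.B.
...BBB..
....B...
....B...

Derivation:
Place B at (4,2); scan 8 dirs for brackets.
Dir NW: first cell '.' (not opp) -> no flip
Dir N: first cell '.' (not opp) -> no flip
Dir NE: opp run (3,3), next='.' -> no flip
Dir W: first cell '.' (not opp) -> no flip
Dir E: opp run (4,3) (4,4), next='.' -> no flip
Dir SW: first cell '.' (not opp) -> no flip
Dir S: first cell '.' (not opp) -> no flip
Dir SE: opp run (5,3) capped by B -> flip
All flips: (5,3)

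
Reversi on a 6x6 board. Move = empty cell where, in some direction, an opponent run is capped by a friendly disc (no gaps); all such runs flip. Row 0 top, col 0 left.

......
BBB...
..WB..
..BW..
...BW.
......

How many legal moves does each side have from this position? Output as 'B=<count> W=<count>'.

-- B to move --
(1,3): no bracket -> illegal
(2,1): flips 1 -> legal
(2,4): no bracket -> illegal
(3,1): no bracket -> illegal
(3,4): flips 1 -> legal
(3,5): no bracket -> illegal
(4,2): no bracket -> illegal
(4,5): flips 1 -> legal
(5,3): no bracket -> illegal
(5,4): no bracket -> illegal
(5,5): flips 3 -> legal
B mobility = 4
-- W to move --
(0,0): flips 1 -> legal
(0,1): no bracket -> illegal
(0,2): flips 1 -> legal
(0,3): no bracket -> illegal
(1,3): flips 1 -> legal
(1,4): no bracket -> illegal
(2,0): no bracket -> illegal
(2,1): no bracket -> illegal
(2,4): flips 1 -> legal
(3,1): flips 1 -> legal
(3,4): no bracket -> illegal
(4,1): no bracket -> illegal
(4,2): flips 2 -> legal
(5,2): no bracket -> illegal
(5,3): flips 1 -> legal
(5,4): no bracket -> illegal
W mobility = 7

Answer: B=4 W=7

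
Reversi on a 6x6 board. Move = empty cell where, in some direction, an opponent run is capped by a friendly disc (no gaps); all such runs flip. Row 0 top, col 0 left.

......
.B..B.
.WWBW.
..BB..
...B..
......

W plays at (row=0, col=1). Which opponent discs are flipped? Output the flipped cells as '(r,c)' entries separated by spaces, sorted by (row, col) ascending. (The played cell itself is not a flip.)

Dir NW: edge -> no flip
Dir N: edge -> no flip
Dir NE: edge -> no flip
Dir W: first cell '.' (not opp) -> no flip
Dir E: first cell '.' (not opp) -> no flip
Dir SW: first cell '.' (not opp) -> no flip
Dir S: opp run (1,1) capped by W -> flip
Dir SE: first cell '.' (not opp) -> no flip

Answer: (1,1)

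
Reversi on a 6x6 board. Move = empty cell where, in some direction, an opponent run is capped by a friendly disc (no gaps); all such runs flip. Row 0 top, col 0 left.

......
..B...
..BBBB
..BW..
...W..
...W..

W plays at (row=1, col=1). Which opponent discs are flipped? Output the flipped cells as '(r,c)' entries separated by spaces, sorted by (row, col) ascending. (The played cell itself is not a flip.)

Dir NW: first cell '.' (not opp) -> no flip
Dir N: first cell '.' (not opp) -> no flip
Dir NE: first cell '.' (not opp) -> no flip
Dir W: first cell '.' (not opp) -> no flip
Dir E: opp run (1,2), next='.' -> no flip
Dir SW: first cell '.' (not opp) -> no flip
Dir S: first cell '.' (not opp) -> no flip
Dir SE: opp run (2,2) capped by W -> flip

Answer: (2,2)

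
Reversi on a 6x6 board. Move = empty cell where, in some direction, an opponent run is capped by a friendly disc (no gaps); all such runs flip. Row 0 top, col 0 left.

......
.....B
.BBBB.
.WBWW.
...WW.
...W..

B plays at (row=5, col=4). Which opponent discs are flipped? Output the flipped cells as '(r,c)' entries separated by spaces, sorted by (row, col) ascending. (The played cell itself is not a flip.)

Dir NW: opp run (4,3) capped by B -> flip
Dir N: opp run (4,4) (3,4) capped by B -> flip
Dir NE: first cell '.' (not opp) -> no flip
Dir W: opp run (5,3), next='.' -> no flip
Dir E: first cell '.' (not opp) -> no flip
Dir SW: edge -> no flip
Dir S: edge -> no flip
Dir SE: edge -> no flip

Answer: (3,4) (4,3) (4,4)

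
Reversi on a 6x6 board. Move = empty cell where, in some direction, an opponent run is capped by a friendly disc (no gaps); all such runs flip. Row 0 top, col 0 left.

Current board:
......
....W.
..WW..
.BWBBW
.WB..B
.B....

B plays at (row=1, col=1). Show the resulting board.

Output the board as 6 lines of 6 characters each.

Answer: ......
.B..W.
..BW..
.BWBBW
.WB..B
.B....

Derivation:
Place B at (1,1); scan 8 dirs for brackets.
Dir NW: first cell '.' (not opp) -> no flip
Dir N: first cell '.' (not opp) -> no flip
Dir NE: first cell '.' (not opp) -> no flip
Dir W: first cell '.' (not opp) -> no flip
Dir E: first cell '.' (not opp) -> no flip
Dir SW: first cell '.' (not opp) -> no flip
Dir S: first cell '.' (not opp) -> no flip
Dir SE: opp run (2,2) capped by B -> flip
All flips: (2,2)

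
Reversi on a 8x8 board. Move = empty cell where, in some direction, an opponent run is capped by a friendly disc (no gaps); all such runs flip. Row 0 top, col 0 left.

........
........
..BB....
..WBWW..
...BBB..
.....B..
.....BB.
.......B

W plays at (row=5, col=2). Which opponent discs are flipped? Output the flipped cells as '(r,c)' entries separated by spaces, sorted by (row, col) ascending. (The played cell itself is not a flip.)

Dir NW: first cell '.' (not opp) -> no flip
Dir N: first cell '.' (not opp) -> no flip
Dir NE: opp run (4,3) capped by W -> flip
Dir W: first cell '.' (not opp) -> no flip
Dir E: first cell '.' (not opp) -> no flip
Dir SW: first cell '.' (not opp) -> no flip
Dir S: first cell '.' (not opp) -> no flip
Dir SE: first cell '.' (not opp) -> no flip

Answer: (4,3)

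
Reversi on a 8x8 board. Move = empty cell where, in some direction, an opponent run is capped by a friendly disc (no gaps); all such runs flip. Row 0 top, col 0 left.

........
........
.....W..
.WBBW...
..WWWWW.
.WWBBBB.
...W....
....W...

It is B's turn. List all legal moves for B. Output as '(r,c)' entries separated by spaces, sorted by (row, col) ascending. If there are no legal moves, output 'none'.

(1,4): no bracket -> illegal
(1,5): no bracket -> illegal
(1,6): no bracket -> illegal
(2,0): flips 2 -> legal
(2,1): no bracket -> illegal
(2,2): no bracket -> illegal
(2,3): flips 2 -> legal
(2,4): flips 2 -> legal
(2,6): no bracket -> illegal
(3,0): flips 1 -> legal
(3,5): flips 3 -> legal
(3,6): flips 2 -> legal
(3,7): flips 1 -> legal
(4,0): no bracket -> illegal
(4,1): no bracket -> illegal
(4,7): no bracket -> illegal
(5,0): flips 2 -> legal
(5,7): no bracket -> illegal
(6,0): flips 2 -> legal
(6,1): no bracket -> illegal
(6,2): flips 2 -> legal
(6,4): no bracket -> illegal
(6,5): no bracket -> illegal
(7,2): flips 1 -> legal
(7,3): flips 1 -> legal
(7,5): no bracket -> illegal

Answer: (2,0) (2,3) (2,4) (3,0) (3,5) (3,6) (3,7) (5,0) (6,0) (6,2) (7,2) (7,3)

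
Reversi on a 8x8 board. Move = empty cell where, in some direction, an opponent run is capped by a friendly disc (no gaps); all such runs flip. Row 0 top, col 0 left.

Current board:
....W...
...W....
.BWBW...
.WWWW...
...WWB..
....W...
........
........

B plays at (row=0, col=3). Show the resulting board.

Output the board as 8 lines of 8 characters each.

Place B at (0,3); scan 8 dirs for brackets.
Dir NW: edge -> no flip
Dir N: edge -> no flip
Dir NE: edge -> no flip
Dir W: first cell '.' (not opp) -> no flip
Dir E: opp run (0,4), next='.' -> no flip
Dir SW: first cell '.' (not opp) -> no flip
Dir S: opp run (1,3) capped by B -> flip
Dir SE: first cell '.' (not opp) -> no flip
All flips: (1,3)

Answer: ...BW...
...B....
.BWBW...
.WWWW...
...WWB..
....W...
........
........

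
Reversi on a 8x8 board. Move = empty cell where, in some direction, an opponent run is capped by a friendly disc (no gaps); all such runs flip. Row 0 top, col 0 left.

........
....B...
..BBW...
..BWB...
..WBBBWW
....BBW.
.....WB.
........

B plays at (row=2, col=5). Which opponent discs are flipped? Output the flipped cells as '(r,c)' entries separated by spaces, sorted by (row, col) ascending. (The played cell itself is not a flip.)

Dir NW: first cell 'B' (not opp) -> no flip
Dir N: first cell '.' (not opp) -> no flip
Dir NE: first cell '.' (not opp) -> no flip
Dir W: opp run (2,4) capped by B -> flip
Dir E: first cell '.' (not opp) -> no flip
Dir SW: first cell 'B' (not opp) -> no flip
Dir S: first cell '.' (not opp) -> no flip
Dir SE: first cell '.' (not opp) -> no flip

Answer: (2,4)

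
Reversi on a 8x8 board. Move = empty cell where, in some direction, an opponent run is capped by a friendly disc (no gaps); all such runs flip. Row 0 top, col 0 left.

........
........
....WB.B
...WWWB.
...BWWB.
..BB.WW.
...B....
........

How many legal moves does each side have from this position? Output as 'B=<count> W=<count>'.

-- B to move --
(1,3): flips 2 -> legal
(1,4): no bracket -> illegal
(1,5): no bracket -> illegal
(2,2): no bracket -> illegal
(2,3): flips 2 -> legal
(2,6): flips 2 -> legal
(3,2): flips 3 -> legal
(4,2): no bracket -> illegal
(4,7): no bracket -> illegal
(5,4): flips 1 -> legal
(5,7): no bracket -> illegal
(6,4): flips 1 -> legal
(6,5): flips 3 -> legal
(6,6): flips 1 -> legal
(6,7): no bracket -> illegal
B mobility = 8
-- W to move --
(1,4): no bracket -> illegal
(1,5): flips 1 -> legal
(1,6): flips 1 -> legal
(1,7): no bracket -> illegal
(2,6): flips 3 -> legal
(3,2): no bracket -> illegal
(3,7): flips 2 -> legal
(4,1): no bracket -> illegal
(4,2): flips 1 -> legal
(4,7): flips 1 -> legal
(5,1): no bracket -> illegal
(5,4): no bracket -> illegal
(5,7): flips 1 -> legal
(6,1): flips 2 -> legal
(6,2): flips 1 -> legal
(6,4): no bracket -> illegal
(7,2): no bracket -> illegal
(7,3): flips 3 -> legal
(7,4): no bracket -> illegal
W mobility = 10

Answer: B=8 W=10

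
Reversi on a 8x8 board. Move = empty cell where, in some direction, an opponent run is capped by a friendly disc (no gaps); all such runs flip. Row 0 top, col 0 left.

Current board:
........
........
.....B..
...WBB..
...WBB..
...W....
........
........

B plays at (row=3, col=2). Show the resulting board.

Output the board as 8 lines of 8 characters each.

Answer: ........
........
.....B..
..BBBB..
...WBB..
...W....
........
........

Derivation:
Place B at (3,2); scan 8 dirs for brackets.
Dir NW: first cell '.' (not opp) -> no flip
Dir N: first cell '.' (not opp) -> no flip
Dir NE: first cell '.' (not opp) -> no flip
Dir W: first cell '.' (not opp) -> no flip
Dir E: opp run (3,3) capped by B -> flip
Dir SW: first cell '.' (not opp) -> no flip
Dir S: first cell '.' (not opp) -> no flip
Dir SE: opp run (4,3), next='.' -> no flip
All flips: (3,3)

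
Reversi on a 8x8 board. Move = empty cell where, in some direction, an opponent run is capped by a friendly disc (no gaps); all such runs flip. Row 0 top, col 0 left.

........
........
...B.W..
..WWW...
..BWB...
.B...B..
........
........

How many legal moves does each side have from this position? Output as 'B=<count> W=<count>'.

Answer: B=5 W=9

Derivation:
-- B to move --
(1,4): no bracket -> illegal
(1,5): no bracket -> illegal
(1,6): no bracket -> illegal
(2,1): no bracket -> illegal
(2,2): flips 2 -> legal
(2,4): flips 2 -> legal
(2,6): no bracket -> illegal
(3,1): no bracket -> illegal
(3,5): no bracket -> illegal
(3,6): no bracket -> illegal
(4,1): flips 1 -> legal
(4,5): flips 1 -> legal
(5,2): no bracket -> illegal
(5,3): flips 2 -> legal
(5,4): no bracket -> illegal
B mobility = 5
-- W to move --
(1,2): flips 1 -> legal
(1,3): flips 1 -> legal
(1,4): flips 1 -> legal
(2,2): no bracket -> illegal
(2,4): no bracket -> illegal
(3,1): no bracket -> illegal
(3,5): no bracket -> illegal
(4,0): no bracket -> illegal
(4,1): flips 1 -> legal
(4,5): flips 1 -> legal
(4,6): no bracket -> illegal
(5,0): no bracket -> illegal
(5,2): flips 1 -> legal
(5,3): no bracket -> illegal
(5,4): flips 1 -> legal
(5,6): no bracket -> illegal
(6,0): flips 2 -> legal
(6,1): no bracket -> illegal
(6,2): no bracket -> illegal
(6,4): no bracket -> illegal
(6,5): no bracket -> illegal
(6,6): flips 2 -> legal
W mobility = 9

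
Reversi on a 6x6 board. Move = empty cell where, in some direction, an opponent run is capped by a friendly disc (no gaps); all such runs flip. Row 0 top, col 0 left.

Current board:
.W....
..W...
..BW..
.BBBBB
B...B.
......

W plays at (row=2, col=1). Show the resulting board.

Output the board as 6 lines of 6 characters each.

Place W at (2,1); scan 8 dirs for brackets.
Dir NW: first cell '.' (not opp) -> no flip
Dir N: first cell '.' (not opp) -> no flip
Dir NE: first cell 'W' (not opp) -> no flip
Dir W: first cell '.' (not opp) -> no flip
Dir E: opp run (2,2) capped by W -> flip
Dir SW: first cell '.' (not opp) -> no flip
Dir S: opp run (3,1), next='.' -> no flip
Dir SE: opp run (3,2), next='.' -> no flip
All flips: (2,2)

Answer: .W....
..W...
.WWW..
.BBBBB
B...B.
......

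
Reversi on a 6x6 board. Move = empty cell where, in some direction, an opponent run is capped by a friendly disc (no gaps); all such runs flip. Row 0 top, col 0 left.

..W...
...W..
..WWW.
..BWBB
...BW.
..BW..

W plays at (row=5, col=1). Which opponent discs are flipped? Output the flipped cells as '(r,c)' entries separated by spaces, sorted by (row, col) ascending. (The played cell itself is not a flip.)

Answer: (5,2)

Derivation:
Dir NW: first cell '.' (not opp) -> no flip
Dir N: first cell '.' (not opp) -> no flip
Dir NE: first cell '.' (not opp) -> no flip
Dir W: first cell '.' (not opp) -> no flip
Dir E: opp run (5,2) capped by W -> flip
Dir SW: edge -> no flip
Dir S: edge -> no flip
Dir SE: edge -> no flip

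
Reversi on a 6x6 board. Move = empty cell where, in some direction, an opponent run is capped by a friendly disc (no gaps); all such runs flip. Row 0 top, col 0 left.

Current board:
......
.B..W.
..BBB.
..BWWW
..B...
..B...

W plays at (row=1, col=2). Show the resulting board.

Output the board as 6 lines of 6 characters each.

Answer: ......
.BW.W.
..BWB.
..BWWW
..B...
..B...

Derivation:
Place W at (1,2); scan 8 dirs for brackets.
Dir NW: first cell '.' (not opp) -> no flip
Dir N: first cell '.' (not opp) -> no flip
Dir NE: first cell '.' (not opp) -> no flip
Dir W: opp run (1,1), next='.' -> no flip
Dir E: first cell '.' (not opp) -> no flip
Dir SW: first cell '.' (not opp) -> no flip
Dir S: opp run (2,2) (3,2) (4,2) (5,2), next=edge -> no flip
Dir SE: opp run (2,3) capped by W -> flip
All flips: (2,3)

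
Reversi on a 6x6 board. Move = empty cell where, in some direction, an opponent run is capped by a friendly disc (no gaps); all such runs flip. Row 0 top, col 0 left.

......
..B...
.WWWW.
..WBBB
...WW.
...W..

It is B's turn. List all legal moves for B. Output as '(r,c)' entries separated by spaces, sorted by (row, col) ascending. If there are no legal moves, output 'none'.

(1,0): no bracket -> illegal
(1,1): flips 1 -> legal
(1,3): flips 2 -> legal
(1,4): flips 1 -> legal
(1,5): flips 1 -> legal
(2,0): no bracket -> illegal
(2,5): no bracket -> illegal
(3,0): flips 1 -> legal
(3,1): flips 1 -> legal
(4,1): no bracket -> illegal
(4,2): flips 2 -> legal
(4,5): no bracket -> illegal
(5,2): flips 1 -> legal
(5,4): flips 1 -> legal
(5,5): flips 1 -> legal

Answer: (1,1) (1,3) (1,4) (1,5) (3,0) (3,1) (4,2) (5,2) (5,4) (5,5)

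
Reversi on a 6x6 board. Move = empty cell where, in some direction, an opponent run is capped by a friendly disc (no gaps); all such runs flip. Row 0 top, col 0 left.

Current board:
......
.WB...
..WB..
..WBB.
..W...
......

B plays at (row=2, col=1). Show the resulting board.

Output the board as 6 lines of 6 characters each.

Answer: ......
.WB...
.BBB..
..WBB.
..W...
......

Derivation:
Place B at (2,1); scan 8 dirs for brackets.
Dir NW: first cell '.' (not opp) -> no flip
Dir N: opp run (1,1), next='.' -> no flip
Dir NE: first cell 'B' (not opp) -> no flip
Dir W: first cell '.' (not opp) -> no flip
Dir E: opp run (2,2) capped by B -> flip
Dir SW: first cell '.' (not opp) -> no flip
Dir S: first cell '.' (not opp) -> no flip
Dir SE: opp run (3,2), next='.' -> no flip
All flips: (2,2)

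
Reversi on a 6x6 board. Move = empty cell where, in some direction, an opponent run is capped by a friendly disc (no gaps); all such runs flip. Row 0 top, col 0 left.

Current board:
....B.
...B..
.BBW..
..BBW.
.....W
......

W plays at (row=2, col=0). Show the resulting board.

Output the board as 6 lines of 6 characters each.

Answer: ....B.
...B..
WWWW..
..BBW.
.....W
......

Derivation:
Place W at (2,0); scan 8 dirs for brackets.
Dir NW: edge -> no flip
Dir N: first cell '.' (not opp) -> no flip
Dir NE: first cell '.' (not opp) -> no flip
Dir W: edge -> no flip
Dir E: opp run (2,1) (2,2) capped by W -> flip
Dir SW: edge -> no flip
Dir S: first cell '.' (not opp) -> no flip
Dir SE: first cell '.' (not opp) -> no flip
All flips: (2,1) (2,2)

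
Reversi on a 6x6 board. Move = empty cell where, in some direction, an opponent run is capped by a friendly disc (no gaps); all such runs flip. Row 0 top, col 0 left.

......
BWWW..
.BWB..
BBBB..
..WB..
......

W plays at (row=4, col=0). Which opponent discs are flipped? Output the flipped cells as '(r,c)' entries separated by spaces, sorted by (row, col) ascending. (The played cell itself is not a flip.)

Dir NW: edge -> no flip
Dir N: opp run (3,0), next='.' -> no flip
Dir NE: opp run (3,1) capped by W -> flip
Dir W: edge -> no flip
Dir E: first cell '.' (not opp) -> no flip
Dir SW: edge -> no flip
Dir S: first cell '.' (not opp) -> no flip
Dir SE: first cell '.' (not opp) -> no flip

Answer: (3,1)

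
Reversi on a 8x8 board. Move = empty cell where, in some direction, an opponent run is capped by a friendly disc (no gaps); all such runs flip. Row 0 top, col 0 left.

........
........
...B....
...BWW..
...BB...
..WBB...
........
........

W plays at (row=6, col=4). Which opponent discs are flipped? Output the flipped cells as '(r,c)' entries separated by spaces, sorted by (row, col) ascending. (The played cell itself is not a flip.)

Answer: (4,4) (5,4)

Derivation:
Dir NW: opp run (5,3), next='.' -> no flip
Dir N: opp run (5,4) (4,4) capped by W -> flip
Dir NE: first cell '.' (not opp) -> no flip
Dir W: first cell '.' (not opp) -> no flip
Dir E: first cell '.' (not opp) -> no flip
Dir SW: first cell '.' (not opp) -> no flip
Dir S: first cell '.' (not opp) -> no flip
Dir SE: first cell '.' (not opp) -> no flip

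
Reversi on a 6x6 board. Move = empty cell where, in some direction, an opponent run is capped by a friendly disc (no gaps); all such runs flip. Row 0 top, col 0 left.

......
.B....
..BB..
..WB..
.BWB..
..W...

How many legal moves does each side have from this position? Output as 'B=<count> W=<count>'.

Answer: B=3 W=9

Derivation:
-- B to move --
(2,1): flips 1 -> legal
(3,1): flips 1 -> legal
(5,1): flips 1 -> legal
(5,3): no bracket -> illegal
B mobility = 3
-- W to move --
(0,0): no bracket -> illegal
(0,1): no bracket -> illegal
(0,2): no bracket -> illegal
(1,0): no bracket -> illegal
(1,2): flips 1 -> legal
(1,3): no bracket -> illegal
(1,4): flips 1 -> legal
(2,0): no bracket -> illegal
(2,1): no bracket -> illegal
(2,4): flips 1 -> legal
(3,0): flips 1 -> legal
(3,1): no bracket -> illegal
(3,4): flips 2 -> legal
(4,0): flips 1 -> legal
(4,4): flips 1 -> legal
(5,0): flips 1 -> legal
(5,1): no bracket -> illegal
(5,3): no bracket -> illegal
(5,4): flips 1 -> legal
W mobility = 9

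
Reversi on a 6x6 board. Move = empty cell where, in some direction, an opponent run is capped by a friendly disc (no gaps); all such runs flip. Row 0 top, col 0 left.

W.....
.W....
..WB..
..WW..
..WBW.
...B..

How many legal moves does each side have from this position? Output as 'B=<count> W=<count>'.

Answer: B=5 W=4

Derivation:
-- B to move --
(0,1): no bracket -> illegal
(0,2): no bracket -> illegal
(1,0): no bracket -> illegal
(1,2): no bracket -> illegal
(1,3): no bracket -> illegal
(2,0): no bracket -> illegal
(2,1): flips 2 -> legal
(2,4): no bracket -> illegal
(3,1): flips 1 -> legal
(3,4): no bracket -> illegal
(3,5): flips 1 -> legal
(4,1): flips 2 -> legal
(4,5): flips 1 -> legal
(5,1): no bracket -> illegal
(5,2): no bracket -> illegal
(5,4): no bracket -> illegal
(5,5): no bracket -> illegal
B mobility = 5
-- W to move --
(1,2): no bracket -> illegal
(1,3): flips 1 -> legal
(1,4): flips 1 -> legal
(2,4): flips 1 -> legal
(3,4): no bracket -> illegal
(5,2): no bracket -> illegal
(5,4): flips 1 -> legal
W mobility = 4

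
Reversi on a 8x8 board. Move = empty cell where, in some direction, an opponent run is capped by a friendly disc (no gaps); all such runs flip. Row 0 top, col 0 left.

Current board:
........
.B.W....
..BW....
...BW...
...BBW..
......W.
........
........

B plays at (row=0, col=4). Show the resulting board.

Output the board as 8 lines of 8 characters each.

Answer: ....B...
.B.B....
..BW....
...BW...
...BBW..
......W.
........
........

Derivation:
Place B at (0,4); scan 8 dirs for brackets.
Dir NW: edge -> no flip
Dir N: edge -> no flip
Dir NE: edge -> no flip
Dir W: first cell '.' (not opp) -> no flip
Dir E: first cell '.' (not opp) -> no flip
Dir SW: opp run (1,3) capped by B -> flip
Dir S: first cell '.' (not opp) -> no flip
Dir SE: first cell '.' (not opp) -> no flip
All flips: (1,3)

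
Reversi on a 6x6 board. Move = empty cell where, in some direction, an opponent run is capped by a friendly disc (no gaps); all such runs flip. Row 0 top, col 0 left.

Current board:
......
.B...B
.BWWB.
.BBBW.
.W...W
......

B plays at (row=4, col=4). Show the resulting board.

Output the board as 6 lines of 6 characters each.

Place B at (4,4); scan 8 dirs for brackets.
Dir NW: first cell 'B' (not opp) -> no flip
Dir N: opp run (3,4) capped by B -> flip
Dir NE: first cell '.' (not opp) -> no flip
Dir W: first cell '.' (not opp) -> no flip
Dir E: opp run (4,5), next=edge -> no flip
Dir SW: first cell '.' (not opp) -> no flip
Dir S: first cell '.' (not opp) -> no flip
Dir SE: first cell '.' (not opp) -> no flip
All flips: (3,4)

Answer: ......
.B...B
.BWWB.
.BBBB.
.W..BW
......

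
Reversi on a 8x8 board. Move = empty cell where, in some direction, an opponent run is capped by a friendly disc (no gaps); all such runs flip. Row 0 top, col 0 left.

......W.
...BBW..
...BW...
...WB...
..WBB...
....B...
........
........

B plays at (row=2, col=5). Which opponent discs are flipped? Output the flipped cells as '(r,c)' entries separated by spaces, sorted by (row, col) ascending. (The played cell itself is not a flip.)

Dir NW: first cell 'B' (not opp) -> no flip
Dir N: opp run (1,5), next='.' -> no flip
Dir NE: first cell '.' (not opp) -> no flip
Dir W: opp run (2,4) capped by B -> flip
Dir E: first cell '.' (not opp) -> no flip
Dir SW: first cell 'B' (not opp) -> no flip
Dir S: first cell '.' (not opp) -> no flip
Dir SE: first cell '.' (not opp) -> no flip

Answer: (2,4)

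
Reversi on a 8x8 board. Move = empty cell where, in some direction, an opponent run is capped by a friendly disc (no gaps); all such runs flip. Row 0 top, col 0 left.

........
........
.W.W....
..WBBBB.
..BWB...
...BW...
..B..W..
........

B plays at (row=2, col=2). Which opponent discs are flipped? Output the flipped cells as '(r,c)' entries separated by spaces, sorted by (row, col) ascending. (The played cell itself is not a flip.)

Answer: (3,2)

Derivation:
Dir NW: first cell '.' (not opp) -> no flip
Dir N: first cell '.' (not opp) -> no flip
Dir NE: first cell '.' (not opp) -> no flip
Dir W: opp run (2,1), next='.' -> no flip
Dir E: opp run (2,3), next='.' -> no flip
Dir SW: first cell '.' (not opp) -> no flip
Dir S: opp run (3,2) capped by B -> flip
Dir SE: first cell 'B' (not opp) -> no flip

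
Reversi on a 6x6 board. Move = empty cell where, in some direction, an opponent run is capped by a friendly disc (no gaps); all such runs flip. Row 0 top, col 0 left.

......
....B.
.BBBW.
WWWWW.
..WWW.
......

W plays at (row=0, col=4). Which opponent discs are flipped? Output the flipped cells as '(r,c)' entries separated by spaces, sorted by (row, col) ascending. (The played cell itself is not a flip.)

Answer: (1,4)

Derivation:
Dir NW: edge -> no flip
Dir N: edge -> no flip
Dir NE: edge -> no flip
Dir W: first cell '.' (not opp) -> no flip
Dir E: first cell '.' (not opp) -> no flip
Dir SW: first cell '.' (not opp) -> no flip
Dir S: opp run (1,4) capped by W -> flip
Dir SE: first cell '.' (not opp) -> no flip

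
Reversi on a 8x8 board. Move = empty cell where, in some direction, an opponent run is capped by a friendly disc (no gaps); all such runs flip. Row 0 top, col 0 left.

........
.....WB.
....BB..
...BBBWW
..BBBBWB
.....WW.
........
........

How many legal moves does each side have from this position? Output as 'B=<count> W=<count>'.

-- B to move --
(0,4): no bracket -> illegal
(0,5): flips 1 -> legal
(0,6): flips 1 -> legal
(1,4): flips 1 -> legal
(2,6): no bracket -> illegal
(2,7): flips 2 -> legal
(5,4): no bracket -> illegal
(5,7): flips 1 -> legal
(6,4): no bracket -> illegal
(6,5): flips 2 -> legal
(6,6): flips 1 -> legal
(6,7): flips 1 -> legal
B mobility = 8
-- W to move --
(0,5): no bracket -> illegal
(0,6): no bracket -> illegal
(0,7): no bracket -> illegal
(1,3): flips 2 -> legal
(1,4): flips 1 -> legal
(1,7): flips 1 -> legal
(2,2): flips 2 -> legal
(2,3): flips 2 -> legal
(2,6): no bracket -> illegal
(2,7): no bracket -> illegal
(3,1): no bracket -> illegal
(3,2): flips 3 -> legal
(4,1): flips 4 -> legal
(5,1): flips 3 -> legal
(5,2): no bracket -> illegal
(5,3): no bracket -> illegal
(5,4): flips 1 -> legal
(5,7): flips 1 -> legal
W mobility = 10

Answer: B=8 W=10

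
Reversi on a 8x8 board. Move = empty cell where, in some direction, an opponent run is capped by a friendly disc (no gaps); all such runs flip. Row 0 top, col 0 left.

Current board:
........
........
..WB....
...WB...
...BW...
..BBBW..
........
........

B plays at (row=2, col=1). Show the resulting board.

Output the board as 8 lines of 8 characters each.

Answer: ........
........
.BBB....
...WB...
...BW...
..BBBW..
........
........

Derivation:
Place B at (2,1); scan 8 dirs for brackets.
Dir NW: first cell '.' (not opp) -> no flip
Dir N: first cell '.' (not opp) -> no flip
Dir NE: first cell '.' (not opp) -> no flip
Dir W: first cell '.' (not opp) -> no flip
Dir E: opp run (2,2) capped by B -> flip
Dir SW: first cell '.' (not opp) -> no flip
Dir S: first cell '.' (not opp) -> no flip
Dir SE: first cell '.' (not opp) -> no flip
All flips: (2,2)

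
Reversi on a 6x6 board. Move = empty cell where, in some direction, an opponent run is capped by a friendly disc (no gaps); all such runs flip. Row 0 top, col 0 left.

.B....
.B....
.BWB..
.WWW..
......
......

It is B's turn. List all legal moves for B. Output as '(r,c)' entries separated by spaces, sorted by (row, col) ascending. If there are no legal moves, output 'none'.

Answer: (4,1) (4,3) (4,4)

Derivation:
(1,2): no bracket -> illegal
(1,3): no bracket -> illegal
(2,0): no bracket -> illegal
(2,4): no bracket -> illegal
(3,0): no bracket -> illegal
(3,4): no bracket -> illegal
(4,0): no bracket -> illegal
(4,1): flips 2 -> legal
(4,2): no bracket -> illegal
(4,3): flips 2 -> legal
(4,4): flips 2 -> legal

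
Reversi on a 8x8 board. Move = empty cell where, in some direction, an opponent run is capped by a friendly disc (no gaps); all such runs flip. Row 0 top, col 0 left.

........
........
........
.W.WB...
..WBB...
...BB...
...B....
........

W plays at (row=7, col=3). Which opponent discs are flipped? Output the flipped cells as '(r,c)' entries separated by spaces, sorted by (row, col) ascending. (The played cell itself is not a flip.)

Dir NW: first cell '.' (not opp) -> no flip
Dir N: opp run (6,3) (5,3) (4,3) capped by W -> flip
Dir NE: first cell '.' (not opp) -> no flip
Dir W: first cell '.' (not opp) -> no flip
Dir E: first cell '.' (not opp) -> no flip
Dir SW: edge -> no flip
Dir S: edge -> no flip
Dir SE: edge -> no flip

Answer: (4,3) (5,3) (6,3)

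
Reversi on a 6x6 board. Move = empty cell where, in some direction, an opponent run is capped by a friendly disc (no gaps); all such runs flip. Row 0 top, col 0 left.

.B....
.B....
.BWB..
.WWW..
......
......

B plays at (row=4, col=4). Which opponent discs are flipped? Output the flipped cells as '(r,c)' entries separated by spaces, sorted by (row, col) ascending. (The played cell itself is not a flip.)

Answer: (2,2) (3,3)

Derivation:
Dir NW: opp run (3,3) (2,2) capped by B -> flip
Dir N: first cell '.' (not opp) -> no flip
Dir NE: first cell '.' (not opp) -> no flip
Dir W: first cell '.' (not opp) -> no flip
Dir E: first cell '.' (not opp) -> no flip
Dir SW: first cell '.' (not opp) -> no flip
Dir S: first cell '.' (not opp) -> no flip
Dir SE: first cell '.' (not opp) -> no flip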